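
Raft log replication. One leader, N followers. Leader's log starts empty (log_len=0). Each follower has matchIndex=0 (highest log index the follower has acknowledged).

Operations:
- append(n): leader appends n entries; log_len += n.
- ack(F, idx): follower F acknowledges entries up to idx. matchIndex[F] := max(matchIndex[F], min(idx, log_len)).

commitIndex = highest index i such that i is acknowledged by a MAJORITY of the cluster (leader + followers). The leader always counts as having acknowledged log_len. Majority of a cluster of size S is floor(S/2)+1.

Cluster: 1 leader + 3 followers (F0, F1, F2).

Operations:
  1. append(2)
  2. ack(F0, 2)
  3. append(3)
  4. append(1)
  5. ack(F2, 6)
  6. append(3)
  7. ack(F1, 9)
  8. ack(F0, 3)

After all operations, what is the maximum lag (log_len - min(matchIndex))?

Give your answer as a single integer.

Op 1: append 2 -> log_len=2
Op 2: F0 acks idx 2 -> match: F0=2 F1=0 F2=0; commitIndex=0
Op 3: append 3 -> log_len=5
Op 4: append 1 -> log_len=6
Op 5: F2 acks idx 6 -> match: F0=2 F1=0 F2=6; commitIndex=2
Op 6: append 3 -> log_len=9
Op 7: F1 acks idx 9 -> match: F0=2 F1=9 F2=6; commitIndex=6
Op 8: F0 acks idx 3 -> match: F0=3 F1=9 F2=6; commitIndex=6

Answer: 6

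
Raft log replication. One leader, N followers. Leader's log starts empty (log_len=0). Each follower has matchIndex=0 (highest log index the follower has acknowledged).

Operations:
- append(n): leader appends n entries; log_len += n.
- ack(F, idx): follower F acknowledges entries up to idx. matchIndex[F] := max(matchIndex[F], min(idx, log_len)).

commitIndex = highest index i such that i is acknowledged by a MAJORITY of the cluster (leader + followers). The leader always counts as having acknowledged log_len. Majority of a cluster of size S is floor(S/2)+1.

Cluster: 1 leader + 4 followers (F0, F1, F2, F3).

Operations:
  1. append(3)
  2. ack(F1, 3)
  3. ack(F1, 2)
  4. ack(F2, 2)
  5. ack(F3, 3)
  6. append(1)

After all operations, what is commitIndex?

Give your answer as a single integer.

Answer: 3

Derivation:
Op 1: append 3 -> log_len=3
Op 2: F1 acks idx 3 -> match: F0=0 F1=3 F2=0 F3=0; commitIndex=0
Op 3: F1 acks idx 2 -> match: F0=0 F1=3 F2=0 F3=0; commitIndex=0
Op 4: F2 acks idx 2 -> match: F0=0 F1=3 F2=2 F3=0; commitIndex=2
Op 5: F3 acks idx 3 -> match: F0=0 F1=3 F2=2 F3=3; commitIndex=3
Op 6: append 1 -> log_len=4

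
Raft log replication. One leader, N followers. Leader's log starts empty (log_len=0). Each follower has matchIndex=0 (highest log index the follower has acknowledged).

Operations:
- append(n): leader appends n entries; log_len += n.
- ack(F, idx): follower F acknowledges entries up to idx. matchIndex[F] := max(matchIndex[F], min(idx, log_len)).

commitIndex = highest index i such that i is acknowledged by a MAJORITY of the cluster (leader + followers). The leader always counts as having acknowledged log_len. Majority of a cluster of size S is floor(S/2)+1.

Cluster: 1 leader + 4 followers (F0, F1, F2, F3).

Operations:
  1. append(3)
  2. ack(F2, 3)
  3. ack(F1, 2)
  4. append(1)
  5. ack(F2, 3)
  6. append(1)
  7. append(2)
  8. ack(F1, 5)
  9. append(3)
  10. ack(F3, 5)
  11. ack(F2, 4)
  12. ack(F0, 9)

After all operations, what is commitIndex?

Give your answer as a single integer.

Op 1: append 3 -> log_len=3
Op 2: F2 acks idx 3 -> match: F0=0 F1=0 F2=3 F3=0; commitIndex=0
Op 3: F1 acks idx 2 -> match: F0=0 F1=2 F2=3 F3=0; commitIndex=2
Op 4: append 1 -> log_len=4
Op 5: F2 acks idx 3 -> match: F0=0 F1=2 F2=3 F3=0; commitIndex=2
Op 6: append 1 -> log_len=5
Op 7: append 2 -> log_len=7
Op 8: F1 acks idx 5 -> match: F0=0 F1=5 F2=3 F3=0; commitIndex=3
Op 9: append 3 -> log_len=10
Op 10: F3 acks idx 5 -> match: F0=0 F1=5 F2=3 F3=5; commitIndex=5
Op 11: F2 acks idx 4 -> match: F0=0 F1=5 F2=4 F3=5; commitIndex=5
Op 12: F0 acks idx 9 -> match: F0=9 F1=5 F2=4 F3=5; commitIndex=5

Answer: 5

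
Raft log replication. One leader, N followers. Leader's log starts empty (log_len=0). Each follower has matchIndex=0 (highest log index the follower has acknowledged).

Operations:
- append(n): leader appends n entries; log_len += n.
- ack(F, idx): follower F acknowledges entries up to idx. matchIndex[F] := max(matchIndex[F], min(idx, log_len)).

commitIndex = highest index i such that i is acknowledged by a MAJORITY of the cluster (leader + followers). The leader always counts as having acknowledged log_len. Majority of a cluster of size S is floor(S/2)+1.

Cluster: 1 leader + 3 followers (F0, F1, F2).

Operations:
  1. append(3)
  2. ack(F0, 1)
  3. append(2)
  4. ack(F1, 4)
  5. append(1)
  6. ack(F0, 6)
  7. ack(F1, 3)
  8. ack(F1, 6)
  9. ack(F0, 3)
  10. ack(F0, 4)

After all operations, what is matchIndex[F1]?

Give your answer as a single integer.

Op 1: append 3 -> log_len=3
Op 2: F0 acks idx 1 -> match: F0=1 F1=0 F2=0; commitIndex=0
Op 3: append 2 -> log_len=5
Op 4: F1 acks idx 4 -> match: F0=1 F1=4 F2=0; commitIndex=1
Op 5: append 1 -> log_len=6
Op 6: F0 acks idx 6 -> match: F0=6 F1=4 F2=0; commitIndex=4
Op 7: F1 acks idx 3 -> match: F0=6 F1=4 F2=0; commitIndex=4
Op 8: F1 acks idx 6 -> match: F0=6 F1=6 F2=0; commitIndex=6
Op 9: F0 acks idx 3 -> match: F0=6 F1=6 F2=0; commitIndex=6
Op 10: F0 acks idx 4 -> match: F0=6 F1=6 F2=0; commitIndex=6

Answer: 6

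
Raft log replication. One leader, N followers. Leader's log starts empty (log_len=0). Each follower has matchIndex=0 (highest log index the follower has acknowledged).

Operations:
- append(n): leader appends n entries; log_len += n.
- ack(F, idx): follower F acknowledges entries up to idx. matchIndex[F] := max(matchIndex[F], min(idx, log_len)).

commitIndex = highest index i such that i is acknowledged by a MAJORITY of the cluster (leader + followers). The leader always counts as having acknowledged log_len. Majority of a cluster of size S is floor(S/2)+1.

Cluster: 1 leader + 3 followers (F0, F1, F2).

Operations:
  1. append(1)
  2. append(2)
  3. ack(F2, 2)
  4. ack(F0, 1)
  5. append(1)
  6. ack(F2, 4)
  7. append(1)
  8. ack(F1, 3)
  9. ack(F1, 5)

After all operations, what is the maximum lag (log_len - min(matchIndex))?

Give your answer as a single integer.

Op 1: append 1 -> log_len=1
Op 2: append 2 -> log_len=3
Op 3: F2 acks idx 2 -> match: F0=0 F1=0 F2=2; commitIndex=0
Op 4: F0 acks idx 1 -> match: F0=1 F1=0 F2=2; commitIndex=1
Op 5: append 1 -> log_len=4
Op 6: F2 acks idx 4 -> match: F0=1 F1=0 F2=4; commitIndex=1
Op 7: append 1 -> log_len=5
Op 8: F1 acks idx 3 -> match: F0=1 F1=3 F2=4; commitIndex=3
Op 9: F1 acks idx 5 -> match: F0=1 F1=5 F2=4; commitIndex=4

Answer: 4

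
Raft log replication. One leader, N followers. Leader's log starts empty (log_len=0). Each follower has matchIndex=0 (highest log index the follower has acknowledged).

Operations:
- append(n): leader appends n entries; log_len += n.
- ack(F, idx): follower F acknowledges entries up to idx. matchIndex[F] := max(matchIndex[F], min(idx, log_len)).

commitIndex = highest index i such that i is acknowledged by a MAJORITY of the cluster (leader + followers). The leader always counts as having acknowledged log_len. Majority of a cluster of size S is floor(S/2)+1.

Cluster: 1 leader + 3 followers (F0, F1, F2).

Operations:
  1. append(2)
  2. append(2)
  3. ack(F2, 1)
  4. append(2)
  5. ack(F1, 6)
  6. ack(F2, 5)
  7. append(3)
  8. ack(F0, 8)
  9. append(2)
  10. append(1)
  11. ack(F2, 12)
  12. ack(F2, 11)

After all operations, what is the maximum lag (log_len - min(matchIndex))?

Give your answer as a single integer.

Answer: 6

Derivation:
Op 1: append 2 -> log_len=2
Op 2: append 2 -> log_len=4
Op 3: F2 acks idx 1 -> match: F0=0 F1=0 F2=1; commitIndex=0
Op 4: append 2 -> log_len=6
Op 5: F1 acks idx 6 -> match: F0=0 F1=6 F2=1; commitIndex=1
Op 6: F2 acks idx 5 -> match: F0=0 F1=6 F2=5; commitIndex=5
Op 7: append 3 -> log_len=9
Op 8: F0 acks idx 8 -> match: F0=8 F1=6 F2=5; commitIndex=6
Op 9: append 2 -> log_len=11
Op 10: append 1 -> log_len=12
Op 11: F2 acks idx 12 -> match: F0=8 F1=6 F2=12; commitIndex=8
Op 12: F2 acks idx 11 -> match: F0=8 F1=6 F2=12; commitIndex=8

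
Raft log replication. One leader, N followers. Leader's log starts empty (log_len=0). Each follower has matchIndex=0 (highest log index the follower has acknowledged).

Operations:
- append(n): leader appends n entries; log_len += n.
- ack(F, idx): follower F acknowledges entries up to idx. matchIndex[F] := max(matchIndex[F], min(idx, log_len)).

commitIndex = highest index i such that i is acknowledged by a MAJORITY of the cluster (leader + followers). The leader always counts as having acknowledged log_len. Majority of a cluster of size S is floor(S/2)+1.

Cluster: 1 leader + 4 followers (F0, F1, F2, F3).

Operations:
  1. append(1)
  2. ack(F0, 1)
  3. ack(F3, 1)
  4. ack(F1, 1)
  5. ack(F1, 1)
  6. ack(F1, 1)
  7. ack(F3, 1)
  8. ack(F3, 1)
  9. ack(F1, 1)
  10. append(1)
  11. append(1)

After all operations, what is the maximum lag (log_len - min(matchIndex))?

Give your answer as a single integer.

Op 1: append 1 -> log_len=1
Op 2: F0 acks idx 1 -> match: F0=1 F1=0 F2=0 F3=0; commitIndex=0
Op 3: F3 acks idx 1 -> match: F0=1 F1=0 F2=0 F3=1; commitIndex=1
Op 4: F1 acks idx 1 -> match: F0=1 F1=1 F2=0 F3=1; commitIndex=1
Op 5: F1 acks idx 1 -> match: F0=1 F1=1 F2=0 F3=1; commitIndex=1
Op 6: F1 acks idx 1 -> match: F0=1 F1=1 F2=0 F3=1; commitIndex=1
Op 7: F3 acks idx 1 -> match: F0=1 F1=1 F2=0 F3=1; commitIndex=1
Op 8: F3 acks idx 1 -> match: F0=1 F1=1 F2=0 F3=1; commitIndex=1
Op 9: F1 acks idx 1 -> match: F0=1 F1=1 F2=0 F3=1; commitIndex=1
Op 10: append 1 -> log_len=2
Op 11: append 1 -> log_len=3

Answer: 3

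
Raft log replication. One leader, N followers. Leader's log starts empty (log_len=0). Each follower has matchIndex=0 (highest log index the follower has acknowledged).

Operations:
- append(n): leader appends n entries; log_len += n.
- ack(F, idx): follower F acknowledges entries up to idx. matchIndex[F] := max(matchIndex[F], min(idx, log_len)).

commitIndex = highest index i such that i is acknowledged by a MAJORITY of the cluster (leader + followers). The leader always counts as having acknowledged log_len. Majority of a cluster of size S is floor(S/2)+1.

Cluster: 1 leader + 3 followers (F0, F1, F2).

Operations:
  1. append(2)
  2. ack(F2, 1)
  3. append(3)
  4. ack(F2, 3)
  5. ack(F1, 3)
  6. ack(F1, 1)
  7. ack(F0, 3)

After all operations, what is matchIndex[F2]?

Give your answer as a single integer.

Op 1: append 2 -> log_len=2
Op 2: F2 acks idx 1 -> match: F0=0 F1=0 F2=1; commitIndex=0
Op 3: append 3 -> log_len=5
Op 4: F2 acks idx 3 -> match: F0=0 F1=0 F2=3; commitIndex=0
Op 5: F1 acks idx 3 -> match: F0=0 F1=3 F2=3; commitIndex=3
Op 6: F1 acks idx 1 -> match: F0=0 F1=3 F2=3; commitIndex=3
Op 7: F0 acks idx 3 -> match: F0=3 F1=3 F2=3; commitIndex=3

Answer: 3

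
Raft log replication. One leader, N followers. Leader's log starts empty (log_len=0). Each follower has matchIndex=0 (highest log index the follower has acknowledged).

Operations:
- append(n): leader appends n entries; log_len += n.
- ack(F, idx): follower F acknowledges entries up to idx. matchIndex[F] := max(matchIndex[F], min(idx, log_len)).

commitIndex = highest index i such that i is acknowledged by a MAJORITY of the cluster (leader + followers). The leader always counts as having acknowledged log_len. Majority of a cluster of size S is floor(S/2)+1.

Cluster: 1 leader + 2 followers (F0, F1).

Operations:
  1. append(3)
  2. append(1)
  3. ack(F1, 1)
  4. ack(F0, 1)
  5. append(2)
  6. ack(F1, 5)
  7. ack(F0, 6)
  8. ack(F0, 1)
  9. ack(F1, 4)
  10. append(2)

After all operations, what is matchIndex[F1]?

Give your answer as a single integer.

Answer: 5

Derivation:
Op 1: append 3 -> log_len=3
Op 2: append 1 -> log_len=4
Op 3: F1 acks idx 1 -> match: F0=0 F1=1; commitIndex=1
Op 4: F0 acks idx 1 -> match: F0=1 F1=1; commitIndex=1
Op 5: append 2 -> log_len=6
Op 6: F1 acks idx 5 -> match: F0=1 F1=5; commitIndex=5
Op 7: F0 acks idx 6 -> match: F0=6 F1=5; commitIndex=6
Op 8: F0 acks idx 1 -> match: F0=6 F1=5; commitIndex=6
Op 9: F1 acks idx 4 -> match: F0=6 F1=5; commitIndex=6
Op 10: append 2 -> log_len=8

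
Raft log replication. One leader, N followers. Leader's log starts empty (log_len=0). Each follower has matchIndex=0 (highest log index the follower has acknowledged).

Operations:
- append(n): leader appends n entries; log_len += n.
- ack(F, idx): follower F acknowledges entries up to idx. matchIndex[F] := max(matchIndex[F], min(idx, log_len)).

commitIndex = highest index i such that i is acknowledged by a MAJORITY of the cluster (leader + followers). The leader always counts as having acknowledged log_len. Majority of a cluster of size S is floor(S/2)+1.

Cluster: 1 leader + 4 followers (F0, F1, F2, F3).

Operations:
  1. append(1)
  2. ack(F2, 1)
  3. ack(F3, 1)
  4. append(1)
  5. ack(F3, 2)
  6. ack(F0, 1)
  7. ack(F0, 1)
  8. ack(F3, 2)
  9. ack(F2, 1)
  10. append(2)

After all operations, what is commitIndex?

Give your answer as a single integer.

Answer: 1

Derivation:
Op 1: append 1 -> log_len=1
Op 2: F2 acks idx 1 -> match: F0=0 F1=0 F2=1 F3=0; commitIndex=0
Op 3: F3 acks idx 1 -> match: F0=0 F1=0 F2=1 F3=1; commitIndex=1
Op 4: append 1 -> log_len=2
Op 5: F3 acks idx 2 -> match: F0=0 F1=0 F2=1 F3=2; commitIndex=1
Op 6: F0 acks idx 1 -> match: F0=1 F1=0 F2=1 F3=2; commitIndex=1
Op 7: F0 acks idx 1 -> match: F0=1 F1=0 F2=1 F3=2; commitIndex=1
Op 8: F3 acks idx 2 -> match: F0=1 F1=0 F2=1 F3=2; commitIndex=1
Op 9: F2 acks idx 1 -> match: F0=1 F1=0 F2=1 F3=2; commitIndex=1
Op 10: append 2 -> log_len=4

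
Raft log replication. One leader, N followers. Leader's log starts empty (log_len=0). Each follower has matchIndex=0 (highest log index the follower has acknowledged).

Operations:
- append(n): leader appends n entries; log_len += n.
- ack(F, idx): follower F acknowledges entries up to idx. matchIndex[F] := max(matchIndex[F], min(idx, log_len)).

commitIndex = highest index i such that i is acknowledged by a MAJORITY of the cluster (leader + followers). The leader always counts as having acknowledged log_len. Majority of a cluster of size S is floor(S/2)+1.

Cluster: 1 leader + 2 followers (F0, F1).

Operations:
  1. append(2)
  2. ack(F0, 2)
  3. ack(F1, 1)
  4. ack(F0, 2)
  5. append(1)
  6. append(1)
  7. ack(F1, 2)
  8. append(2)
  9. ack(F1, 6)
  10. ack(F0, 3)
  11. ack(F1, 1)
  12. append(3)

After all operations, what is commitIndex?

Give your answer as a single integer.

Answer: 6

Derivation:
Op 1: append 2 -> log_len=2
Op 2: F0 acks idx 2 -> match: F0=2 F1=0; commitIndex=2
Op 3: F1 acks idx 1 -> match: F0=2 F1=1; commitIndex=2
Op 4: F0 acks idx 2 -> match: F0=2 F1=1; commitIndex=2
Op 5: append 1 -> log_len=3
Op 6: append 1 -> log_len=4
Op 7: F1 acks idx 2 -> match: F0=2 F1=2; commitIndex=2
Op 8: append 2 -> log_len=6
Op 9: F1 acks idx 6 -> match: F0=2 F1=6; commitIndex=6
Op 10: F0 acks idx 3 -> match: F0=3 F1=6; commitIndex=6
Op 11: F1 acks idx 1 -> match: F0=3 F1=6; commitIndex=6
Op 12: append 3 -> log_len=9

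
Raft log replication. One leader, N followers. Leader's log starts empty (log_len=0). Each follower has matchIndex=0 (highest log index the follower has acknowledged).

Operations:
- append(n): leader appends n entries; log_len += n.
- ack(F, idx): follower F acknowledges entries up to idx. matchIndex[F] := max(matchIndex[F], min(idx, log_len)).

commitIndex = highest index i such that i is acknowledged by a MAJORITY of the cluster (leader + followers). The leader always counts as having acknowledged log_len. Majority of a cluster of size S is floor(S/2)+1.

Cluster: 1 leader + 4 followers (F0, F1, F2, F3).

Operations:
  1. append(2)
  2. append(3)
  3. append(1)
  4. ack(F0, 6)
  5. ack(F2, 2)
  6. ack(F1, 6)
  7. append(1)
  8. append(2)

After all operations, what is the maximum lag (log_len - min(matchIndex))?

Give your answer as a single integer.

Answer: 9

Derivation:
Op 1: append 2 -> log_len=2
Op 2: append 3 -> log_len=5
Op 3: append 1 -> log_len=6
Op 4: F0 acks idx 6 -> match: F0=6 F1=0 F2=0 F3=0; commitIndex=0
Op 5: F2 acks idx 2 -> match: F0=6 F1=0 F2=2 F3=0; commitIndex=2
Op 6: F1 acks idx 6 -> match: F0=6 F1=6 F2=2 F3=0; commitIndex=6
Op 7: append 1 -> log_len=7
Op 8: append 2 -> log_len=9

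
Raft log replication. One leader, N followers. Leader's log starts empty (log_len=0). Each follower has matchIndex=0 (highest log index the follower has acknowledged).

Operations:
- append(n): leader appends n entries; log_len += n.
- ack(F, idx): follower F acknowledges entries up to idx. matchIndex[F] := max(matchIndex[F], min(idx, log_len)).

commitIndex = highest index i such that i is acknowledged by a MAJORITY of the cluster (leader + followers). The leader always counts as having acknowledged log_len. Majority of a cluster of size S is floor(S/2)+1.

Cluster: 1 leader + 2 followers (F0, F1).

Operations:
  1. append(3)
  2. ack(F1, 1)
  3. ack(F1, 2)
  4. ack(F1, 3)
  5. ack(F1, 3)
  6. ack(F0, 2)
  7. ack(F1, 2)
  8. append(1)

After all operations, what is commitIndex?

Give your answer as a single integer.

Op 1: append 3 -> log_len=3
Op 2: F1 acks idx 1 -> match: F0=0 F1=1; commitIndex=1
Op 3: F1 acks idx 2 -> match: F0=0 F1=2; commitIndex=2
Op 4: F1 acks idx 3 -> match: F0=0 F1=3; commitIndex=3
Op 5: F1 acks idx 3 -> match: F0=0 F1=3; commitIndex=3
Op 6: F0 acks idx 2 -> match: F0=2 F1=3; commitIndex=3
Op 7: F1 acks idx 2 -> match: F0=2 F1=3; commitIndex=3
Op 8: append 1 -> log_len=4

Answer: 3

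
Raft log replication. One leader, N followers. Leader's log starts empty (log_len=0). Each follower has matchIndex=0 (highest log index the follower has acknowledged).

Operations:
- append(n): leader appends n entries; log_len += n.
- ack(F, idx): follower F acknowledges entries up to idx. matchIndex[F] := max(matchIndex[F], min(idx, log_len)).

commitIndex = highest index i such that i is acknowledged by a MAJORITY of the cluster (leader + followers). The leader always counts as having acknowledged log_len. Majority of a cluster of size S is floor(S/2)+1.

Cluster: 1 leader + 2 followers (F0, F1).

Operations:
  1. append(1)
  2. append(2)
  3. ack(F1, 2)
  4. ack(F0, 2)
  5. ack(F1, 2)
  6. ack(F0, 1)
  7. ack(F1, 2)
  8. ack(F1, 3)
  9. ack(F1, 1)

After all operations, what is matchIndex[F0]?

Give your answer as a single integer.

Answer: 2

Derivation:
Op 1: append 1 -> log_len=1
Op 2: append 2 -> log_len=3
Op 3: F1 acks idx 2 -> match: F0=0 F1=2; commitIndex=2
Op 4: F0 acks idx 2 -> match: F0=2 F1=2; commitIndex=2
Op 5: F1 acks idx 2 -> match: F0=2 F1=2; commitIndex=2
Op 6: F0 acks idx 1 -> match: F0=2 F1=2; commitIndex=2
Op 7: F1 acks idx 2 -> match: F0=2 F1=2; commitIndex=2
Op 8: F1 acks idx 3 -> match: F0=2 F1=3; commitIndex=3
Op 9: F1 acks idx 1 -> match: F0=2 F1=3; commitIndex=3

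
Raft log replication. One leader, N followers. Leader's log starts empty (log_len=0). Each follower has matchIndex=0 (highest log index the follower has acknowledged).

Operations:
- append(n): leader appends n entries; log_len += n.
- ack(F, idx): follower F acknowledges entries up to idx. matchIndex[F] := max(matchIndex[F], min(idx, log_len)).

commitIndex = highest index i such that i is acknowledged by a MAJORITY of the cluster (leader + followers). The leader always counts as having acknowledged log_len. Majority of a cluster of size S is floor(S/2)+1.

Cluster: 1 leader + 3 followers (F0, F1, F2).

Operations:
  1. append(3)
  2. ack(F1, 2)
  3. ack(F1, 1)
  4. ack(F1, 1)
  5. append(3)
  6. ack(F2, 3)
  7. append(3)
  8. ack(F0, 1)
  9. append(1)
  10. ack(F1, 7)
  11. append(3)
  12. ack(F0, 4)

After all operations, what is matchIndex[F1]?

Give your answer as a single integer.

Answer: 7

Derivation:
Op 1: append 3 -> log_len=3
Op 2: F1 acks idx 2 -> match: F0=0 F1=2 F2=0; commitIndex=0
Op 3: F1 acks idx 1 -> match: F0=0 F1=2 F2=0; commitIndex=0
Op 4: F1 acks idx 1 -> match: F0=0 F1=2 F2=0; commitIndex=0
Op 5: append 3 -> log_len=6
Op 6: F2 acks idx 3 -> match: F0=0 F1=2 F2=3; commitIndex=2
Op 7: append 3 -> log_len=9
Op 8: F0 acks idx 1 -> match: F0=1 F1=2 F2=3; commitIndex=2
Op 9: append 1 -> log_len=10
Op 10: F1 acks idx 7 -> match: F0=1 F1=7 F2=3; commitIndex=3
Op 11: append 3 -> log_len=13
Op 12: F0 acks idx 4 -> match: F0=4 F1=7 F2=3; commitIndex=4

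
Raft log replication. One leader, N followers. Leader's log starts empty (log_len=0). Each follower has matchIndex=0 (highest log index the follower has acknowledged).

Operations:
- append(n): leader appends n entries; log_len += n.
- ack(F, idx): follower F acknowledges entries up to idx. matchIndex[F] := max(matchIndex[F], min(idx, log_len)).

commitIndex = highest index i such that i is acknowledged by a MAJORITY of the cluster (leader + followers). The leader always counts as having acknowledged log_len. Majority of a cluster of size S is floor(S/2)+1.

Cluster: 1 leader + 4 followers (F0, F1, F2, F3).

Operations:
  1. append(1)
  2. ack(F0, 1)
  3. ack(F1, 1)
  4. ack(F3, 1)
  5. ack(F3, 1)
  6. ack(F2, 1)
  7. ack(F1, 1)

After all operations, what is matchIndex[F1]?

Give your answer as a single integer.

Op 1: append 1 -> log_len=1
Op 2: F0 acks idx 1 -> match: F0=1 F1=0 F2=0 F3=0; commitIndex=0
Op 3: F1 acks idx 1 -> match: F0=1 F1=1 F2=0 F3=0; commitIndex=1
Op 4: F3 acks idx 1 -> match: F0=1 F1=1 F2=0 F3=1; commitIndex=1
Op 5: F3 acks idx 1 -> match: F0=1 F1=1 F2=0 F3=1; commitIndex=1
Op 6: F2 acks idx 1 -> match: F0=1 F1=1 F2=1 F3=1; commitIndex=1
Op 7: F1 acks idx 1 -> match: F0=1 F1=1 F2=1 F3=1; commitIndex=1

Answer: 1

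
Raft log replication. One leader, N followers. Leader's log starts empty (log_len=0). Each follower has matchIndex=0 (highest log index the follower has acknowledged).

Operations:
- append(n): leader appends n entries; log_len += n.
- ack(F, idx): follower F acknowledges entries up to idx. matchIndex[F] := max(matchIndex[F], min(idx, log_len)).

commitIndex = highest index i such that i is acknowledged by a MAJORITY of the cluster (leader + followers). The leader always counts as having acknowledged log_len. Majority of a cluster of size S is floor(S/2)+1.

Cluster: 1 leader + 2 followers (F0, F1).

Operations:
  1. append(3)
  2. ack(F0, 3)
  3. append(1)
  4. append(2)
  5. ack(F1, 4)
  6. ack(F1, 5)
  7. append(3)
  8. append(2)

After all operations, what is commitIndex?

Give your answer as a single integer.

Answer: 5

Derivation:
Op 1: append 3 -> log_len=3
Op 2: F0 acks idx 3 -> match: F0=3 F1=0; commitIndex=3
Op 3: append 1 -> log_len=4
Op 4: append 2 -> log_len=6
Op 5: F1 acks idx 4 -> match: F0=3 F1=4; commitIndex=4
Op 6: F1 acks idx 5 -> match: F0=3 F1=5; commitIndex=5
Op 7: append 3 -> log_len=9
Op 8: append 2 -> log_len=11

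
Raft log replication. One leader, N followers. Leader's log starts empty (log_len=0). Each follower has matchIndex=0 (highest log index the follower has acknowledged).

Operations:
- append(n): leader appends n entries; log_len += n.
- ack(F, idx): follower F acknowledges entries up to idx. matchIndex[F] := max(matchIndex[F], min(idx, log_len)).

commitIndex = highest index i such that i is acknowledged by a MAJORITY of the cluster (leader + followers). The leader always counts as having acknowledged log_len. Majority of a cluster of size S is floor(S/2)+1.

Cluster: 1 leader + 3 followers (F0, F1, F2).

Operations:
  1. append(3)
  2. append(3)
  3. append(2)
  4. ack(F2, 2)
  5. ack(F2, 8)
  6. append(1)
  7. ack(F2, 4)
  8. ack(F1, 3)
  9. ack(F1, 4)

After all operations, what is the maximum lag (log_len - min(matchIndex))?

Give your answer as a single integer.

Answer: 9

Derivation:
Op 1: append 3 -> log_len=3
Op 2: append 3 -> log_len=6
Op 3: append 2 -> log_len=8
Op 4: F2 acks idx 2 -> match: F0=0 F1=0 F2=2; commitIndex=0
Op 5: F2 acks idx 8 -> match: F0=0 F1=0 F2=8; commitIndex=0
Op 6: append 1 -> log_len=9
Op 7: F2 acks idx 4 -> match: F0=0 F1=0 F2=8; commitIndex=0
Op 8: F1 acks idx 3 -> match: F0=0 F1=3 F2=8; commitIndex=3
Op 9: F1 acks idx 4 -> match: F0=0 F1=4 F2=8; commitIndex=4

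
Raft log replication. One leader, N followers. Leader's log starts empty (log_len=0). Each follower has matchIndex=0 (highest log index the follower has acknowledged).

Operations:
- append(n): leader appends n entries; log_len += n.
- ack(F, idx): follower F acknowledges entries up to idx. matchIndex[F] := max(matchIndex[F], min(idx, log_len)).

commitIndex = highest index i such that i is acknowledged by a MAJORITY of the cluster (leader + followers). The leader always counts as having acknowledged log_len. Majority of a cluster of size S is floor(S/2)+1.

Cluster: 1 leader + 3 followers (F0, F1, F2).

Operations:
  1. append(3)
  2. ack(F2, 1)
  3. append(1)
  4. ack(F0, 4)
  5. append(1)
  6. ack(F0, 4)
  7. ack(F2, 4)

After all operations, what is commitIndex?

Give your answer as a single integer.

Op 1: append 3 -> log_len=3
Op 2: F2 acks idx 1 -> match: F0=0 F1=0 F2=1; commitIndex=0
Op 3: append 1 -> log_len=4
Op 4: F0 acks idx 4 -> match: F0=4 F1=0 F2=1; commitIndex=1
Op 5: append 1 -> log_len=5
Op 6: F0 acks idx 4 -> match: F0=4 F1=0 F2=1; commitIndex=1
Op 7: F2 acks idx 4 -> match: F0=4 F1=0 F2=4; commitIndex=4

Answer: 4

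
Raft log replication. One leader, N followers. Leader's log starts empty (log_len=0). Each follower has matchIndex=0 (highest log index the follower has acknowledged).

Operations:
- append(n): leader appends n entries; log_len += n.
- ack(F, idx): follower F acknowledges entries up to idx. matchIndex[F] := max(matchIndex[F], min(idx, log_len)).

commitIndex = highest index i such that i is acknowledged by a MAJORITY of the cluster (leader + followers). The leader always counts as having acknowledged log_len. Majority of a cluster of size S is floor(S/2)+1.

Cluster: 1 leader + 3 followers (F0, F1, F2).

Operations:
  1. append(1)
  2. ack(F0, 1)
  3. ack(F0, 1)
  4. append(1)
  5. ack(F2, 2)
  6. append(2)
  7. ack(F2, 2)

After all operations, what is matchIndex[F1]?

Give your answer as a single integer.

Op 1: append 1 -> log_len=1
Op 2: F0 acks idx 1 -> match: F0=1 F1=0 F2=0; commitIndex=0
Op 3: F0 acks idx 1 -> match: F0=1 F1=0 F2=0; commitIndex=0
Op 4: append 1 -> log_len=2
Op 5: F2 acks idx 2 -> match: F0=1 F1=0 F2=2; commitIndex=1
Op 6: append 2 -> log_len=4
Op 7: F2 acks idx 2 -> match: F0=1 F1=0 F2=2; commitIndex=1

Answer: 0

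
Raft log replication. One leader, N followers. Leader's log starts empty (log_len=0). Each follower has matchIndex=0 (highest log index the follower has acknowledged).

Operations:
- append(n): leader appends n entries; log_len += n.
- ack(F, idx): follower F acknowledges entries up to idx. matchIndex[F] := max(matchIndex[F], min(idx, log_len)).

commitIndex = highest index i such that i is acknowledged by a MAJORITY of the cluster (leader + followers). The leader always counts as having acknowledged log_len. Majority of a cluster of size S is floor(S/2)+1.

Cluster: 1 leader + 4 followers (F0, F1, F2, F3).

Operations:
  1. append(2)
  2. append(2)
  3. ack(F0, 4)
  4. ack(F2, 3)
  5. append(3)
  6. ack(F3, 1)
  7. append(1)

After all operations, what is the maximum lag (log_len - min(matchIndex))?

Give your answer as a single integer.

Answer: 8

Derivation:
Op 1: append 2 -> log_len=2
Op 2: append 2 -> log_len=4
Op 3: F0 acks idx 4 -> match: F0=4 F1=0 F2=0 F3=0; commitIndex=0
Op 4: F2 acks idx 3 -> match: F0=4 F1=0 F2=3 F3=0; commitIndex=3
Op 5: append 3 -> log_len=7
Op 6: F3 acks idx 1 -> match: F0=4 F1=0 F2=3 F3=1; commitIndex=3
Op 7: append 1 -> log_len=8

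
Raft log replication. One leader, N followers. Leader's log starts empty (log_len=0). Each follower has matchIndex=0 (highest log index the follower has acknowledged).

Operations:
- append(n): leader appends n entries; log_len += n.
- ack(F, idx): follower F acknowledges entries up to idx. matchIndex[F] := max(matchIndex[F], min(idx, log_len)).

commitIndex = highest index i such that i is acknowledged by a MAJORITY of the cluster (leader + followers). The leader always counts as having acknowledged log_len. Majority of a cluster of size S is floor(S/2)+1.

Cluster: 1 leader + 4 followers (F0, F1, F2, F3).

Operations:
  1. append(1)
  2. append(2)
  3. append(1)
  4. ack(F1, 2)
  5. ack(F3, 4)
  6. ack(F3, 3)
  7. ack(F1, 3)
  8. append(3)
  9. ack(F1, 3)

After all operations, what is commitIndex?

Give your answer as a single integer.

Op 1: append 1 -> log_len=1
Op 2: append 2 -> log_len=3
Op 3: append 1 -> log_len=4
Op 4: F1 acks idx 2 -> match: F0=0 F1=2 F2=0 F3=0; commitIndex=0
Op 5: F3 acks idx 4 -> match: F0=0 F1=2 F2=0 F3=4; commitIndex=2
Op 6: F3 acks idx 3 -> match: F0=0 F1=2 F2=0 F3=4; commitIndex=2
Op 7: F1 acks idx 3 -> match: F0=0 F1=3 F2=0 F3=4; commitIndex=3
Op 8: append 3 -> log_len=7
Op 9: F1 acks idx 3 -> match: F0=0 F1=3 F2=0 F3=4; commitIndex=3

Answer: 3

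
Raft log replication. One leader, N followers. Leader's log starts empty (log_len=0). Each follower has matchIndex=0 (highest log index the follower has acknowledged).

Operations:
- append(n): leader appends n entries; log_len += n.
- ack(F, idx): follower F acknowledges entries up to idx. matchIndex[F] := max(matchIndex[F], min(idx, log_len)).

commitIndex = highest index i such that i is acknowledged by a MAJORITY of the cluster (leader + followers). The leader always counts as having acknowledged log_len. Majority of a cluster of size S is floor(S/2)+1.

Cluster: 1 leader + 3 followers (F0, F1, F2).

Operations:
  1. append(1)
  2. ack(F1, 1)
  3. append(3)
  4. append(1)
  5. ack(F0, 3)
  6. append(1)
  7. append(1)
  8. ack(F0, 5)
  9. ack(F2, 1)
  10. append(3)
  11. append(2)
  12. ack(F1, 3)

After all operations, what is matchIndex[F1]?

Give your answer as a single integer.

Answer: 3

Derivation:
Op 1: append 1 -> log_len=1
Op 2: F1 acks idx 1 -> match: F0=0 F1=1 F2=0; commitIndex=0
Op 3: append 3 -> log_len=4
Op 4: append 1 -> log_len=5
Op 5: F0 acks idx 3 -> match: F0=3 F1=1 F2=0; commitIndex=1
Op 6: append 1 -> log_len=6
Op 7: append 1 -> log_len=7
Op 8: F0 acks idx 5 -> match: F0=5 F1=1 F2=0; commitIndex=1
Op 9: F2 acks idx 1 -> match: F0=5 F1=1 F2=1; commitIndex=1
Op 10: append 3 -> log_len=10
Op 11: append 2 -> log_len=12
Op 12: F1 acks idx 3 -> match: F0=5 F1=3 F2=1; commitIndex=3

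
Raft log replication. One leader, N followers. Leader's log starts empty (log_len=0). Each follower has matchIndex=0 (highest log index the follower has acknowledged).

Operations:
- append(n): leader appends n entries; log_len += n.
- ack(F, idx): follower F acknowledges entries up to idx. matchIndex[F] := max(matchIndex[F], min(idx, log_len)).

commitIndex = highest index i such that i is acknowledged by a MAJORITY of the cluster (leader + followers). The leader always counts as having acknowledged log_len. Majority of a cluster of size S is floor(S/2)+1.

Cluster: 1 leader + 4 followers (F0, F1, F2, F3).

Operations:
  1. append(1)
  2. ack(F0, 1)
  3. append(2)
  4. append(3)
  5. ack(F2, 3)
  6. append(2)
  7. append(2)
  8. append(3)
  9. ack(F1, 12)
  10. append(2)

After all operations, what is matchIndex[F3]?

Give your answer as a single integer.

Answer: 0

Derivation:
Op 1: append 1 -> log_len=1
Op 2: F0 acks idx 1 -> match: F0=1 F1=0 F2=0 F3=0; commitIndex=0
Op 3: append 2 -> log_len=3
Op 4: append 3 -> log_len=6
Op 5: F2 acks idx 3 -> match: F0=1 F1=0 F2=3 F3=0; commitIndex=1
Op 6: append 2 -> log_len=8
Op 7: append 2 -> log_len=10
Op 8: append 3 -> log_len=13
Op 9: F1 acks idx 12 -> match: F0=1 F1=12 F2=3 F3=0; commitIndex=3
Op 10: append 2 -> log_len=15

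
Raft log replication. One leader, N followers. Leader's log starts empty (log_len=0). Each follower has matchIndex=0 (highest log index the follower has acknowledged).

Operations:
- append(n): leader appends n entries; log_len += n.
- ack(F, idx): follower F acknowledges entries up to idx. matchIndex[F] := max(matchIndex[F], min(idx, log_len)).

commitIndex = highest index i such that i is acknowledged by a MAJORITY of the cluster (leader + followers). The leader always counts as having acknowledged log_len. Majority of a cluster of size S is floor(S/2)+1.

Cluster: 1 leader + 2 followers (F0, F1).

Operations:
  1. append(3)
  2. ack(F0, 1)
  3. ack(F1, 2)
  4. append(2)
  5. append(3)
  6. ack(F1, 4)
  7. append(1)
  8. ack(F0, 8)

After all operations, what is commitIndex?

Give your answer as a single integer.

Answer: 8

Derivation:
Op 1: append 3 -> log_len=3
Op 2: F0 acks idx 1 -> match: F0=1 F1=0; commitIndex=1
Op 3: F1 acks idx 2 -> match: F0=1 F1=2; commitIndex=2
Op 4: append 2 -> log_len=5
Op 5: append 3 -> log_len=8
Op 6: F1 acks idx 4 -> match: F0=1 F1=4; commitIndex=4
Op 7: append 1 -> log_len=9
Op 8: F0 acks idx 8 -> match: F0=8 F1=4; commitIndex=8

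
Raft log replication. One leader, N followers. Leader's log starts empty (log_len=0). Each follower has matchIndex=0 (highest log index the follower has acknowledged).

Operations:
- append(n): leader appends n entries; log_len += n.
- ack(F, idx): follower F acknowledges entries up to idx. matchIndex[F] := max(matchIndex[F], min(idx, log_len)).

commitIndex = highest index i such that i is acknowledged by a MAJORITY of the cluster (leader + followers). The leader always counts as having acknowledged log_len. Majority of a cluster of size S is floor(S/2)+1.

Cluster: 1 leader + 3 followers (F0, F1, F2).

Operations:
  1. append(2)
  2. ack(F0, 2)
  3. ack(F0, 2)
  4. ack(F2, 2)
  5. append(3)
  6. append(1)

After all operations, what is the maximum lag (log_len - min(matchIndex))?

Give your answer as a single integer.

Answer: 6

Derivation:
Op 1: append 2 -> log_len=2
Op 2: F0 acks idx 2 -> match: F0=2 F1=0 F2=0; commitIndex=0
Op 3: F0 acks idx 2 -> match: F0=2 F1=0 F2=0; commitIndex=0
Op 4: F2 acks idx 2 -> match: F0=2 F1=0 F2=2; commitIndex=2
Op 5: append 3 -> log_len=5
Op 6: append 1 -> log_len=6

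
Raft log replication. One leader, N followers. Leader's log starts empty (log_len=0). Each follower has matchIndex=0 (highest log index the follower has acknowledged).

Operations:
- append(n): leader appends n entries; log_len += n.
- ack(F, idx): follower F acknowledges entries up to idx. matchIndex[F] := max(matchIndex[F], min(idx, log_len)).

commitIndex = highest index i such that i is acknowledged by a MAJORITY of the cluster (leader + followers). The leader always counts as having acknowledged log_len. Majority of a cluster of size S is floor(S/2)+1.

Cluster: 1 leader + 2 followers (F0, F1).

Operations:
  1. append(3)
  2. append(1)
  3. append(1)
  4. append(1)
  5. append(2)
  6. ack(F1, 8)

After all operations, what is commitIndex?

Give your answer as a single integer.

Answer: 8

Derivation:
Op 1: append 3 -> log_len=3
Op 2: append 1 -> log_len=4
Op 3: append 1 -> log_len=5
Op 4: append 1 -> log_len=6
Op 5: append 2 -> log_len=8
Op 6: F1 acks idx 8 -> match: F0=0 F1=8; commitIndex=8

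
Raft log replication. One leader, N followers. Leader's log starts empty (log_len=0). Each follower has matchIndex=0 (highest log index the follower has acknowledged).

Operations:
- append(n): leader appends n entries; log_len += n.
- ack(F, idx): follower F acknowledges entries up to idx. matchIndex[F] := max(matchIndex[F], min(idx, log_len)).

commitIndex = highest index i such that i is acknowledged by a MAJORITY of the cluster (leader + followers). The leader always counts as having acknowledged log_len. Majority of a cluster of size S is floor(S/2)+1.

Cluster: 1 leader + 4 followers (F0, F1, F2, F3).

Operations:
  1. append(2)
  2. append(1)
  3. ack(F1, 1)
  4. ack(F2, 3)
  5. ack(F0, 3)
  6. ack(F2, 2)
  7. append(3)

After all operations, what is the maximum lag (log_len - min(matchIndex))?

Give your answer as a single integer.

Answer: 6

Derivation:
Op 1: append 2 -> log_len=2
Op 2: append 1 -> log_len=3
Op 3: F1 acks idx 1 -> match: F0=0 F1=1 F2=0 F3=0; commitIndex=0
Op 4: F2 acks idx 3 -> match: F0=0 F1=1 F2=3 F3=0; commitIndex=1
Op 5: F0 acks idx 3 -> match: F0=3 F1=1 F2=3 F3=0; commitIndex=3
Op 6: F2 acks idx 2 -> match: F0=3 F1=1 F2=3 F3=0; commitIndex=3
Op 7: append 3 -> log_len=6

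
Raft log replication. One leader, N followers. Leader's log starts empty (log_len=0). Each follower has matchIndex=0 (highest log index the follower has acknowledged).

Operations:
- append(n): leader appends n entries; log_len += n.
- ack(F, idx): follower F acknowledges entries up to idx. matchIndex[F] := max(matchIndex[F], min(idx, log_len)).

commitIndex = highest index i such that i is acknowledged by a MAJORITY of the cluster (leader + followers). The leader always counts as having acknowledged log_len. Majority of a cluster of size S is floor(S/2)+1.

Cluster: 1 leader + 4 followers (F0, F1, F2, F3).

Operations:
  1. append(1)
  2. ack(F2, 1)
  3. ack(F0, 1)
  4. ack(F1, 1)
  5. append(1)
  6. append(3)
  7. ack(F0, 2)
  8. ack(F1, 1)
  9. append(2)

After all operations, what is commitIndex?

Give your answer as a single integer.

Answer: 1

Derivation:
Op 1: append 1 -> log_len=1
Op 2: F2 acks idx 1 -> match: F0=0 F1=0 F2=1 F3=0; commitIndex=0
Op 3: F0 acks idx 1 -> match: F0=1 F1=0 F2=1 F3=0; commitIndex=1
Op 4: F1 acks idx 1 -> match: F0=1 F1=1 F2=1 F3=0; commitIndex=1
Op 5: append 1 -> log_len=2
Op 6: append 3 -> log_len=5
Op 7: F0 acks idx 2 -> match: F0=2 F1=1 F2=1 F3=0; commitIndex=1
Op 8: F1 acks idx 1 -> match: F0=2 F1=1 F2=1 F3=0; commitIndex=1
Op 9: append 2 -> log_len=7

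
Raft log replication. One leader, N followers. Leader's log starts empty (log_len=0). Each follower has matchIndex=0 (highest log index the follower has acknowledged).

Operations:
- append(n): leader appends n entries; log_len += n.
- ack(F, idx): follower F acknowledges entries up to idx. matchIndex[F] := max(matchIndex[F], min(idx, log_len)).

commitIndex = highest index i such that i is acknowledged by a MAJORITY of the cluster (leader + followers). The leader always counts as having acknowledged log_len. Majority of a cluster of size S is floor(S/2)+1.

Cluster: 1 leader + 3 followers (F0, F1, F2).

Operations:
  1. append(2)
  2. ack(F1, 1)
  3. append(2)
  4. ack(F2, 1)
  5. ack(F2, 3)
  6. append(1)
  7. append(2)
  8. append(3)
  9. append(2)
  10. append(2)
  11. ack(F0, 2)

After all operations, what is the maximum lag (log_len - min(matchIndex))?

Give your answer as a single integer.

Op 1: append 2 -> log_len=2
Op 2: F1 acks idx 1 -> match: F0=0 F1=1 F2=0; commitIndex=0
Op 3: append 2 -> log_len=4
Op 4: F2 acks idx 1 -> match: F0=0 F1=1 F2=1; commitIndex=1
Op 5: F2 acks idx 3 -> match: F0=0 F1=1 F2=3; commitIndex=1
Op 6: append 1 -> log_len=5
Op 7: append 2 -> log_len=7
Op 8: append 3 -> log_len=10
Op 9: append 2 -> log_len=12
Op 10: append 2 -> log_len=14
Op 11: F0 acks idx 2 -> match: F0=2 F1=1 F2=3; commitIndex=2

Answer: 13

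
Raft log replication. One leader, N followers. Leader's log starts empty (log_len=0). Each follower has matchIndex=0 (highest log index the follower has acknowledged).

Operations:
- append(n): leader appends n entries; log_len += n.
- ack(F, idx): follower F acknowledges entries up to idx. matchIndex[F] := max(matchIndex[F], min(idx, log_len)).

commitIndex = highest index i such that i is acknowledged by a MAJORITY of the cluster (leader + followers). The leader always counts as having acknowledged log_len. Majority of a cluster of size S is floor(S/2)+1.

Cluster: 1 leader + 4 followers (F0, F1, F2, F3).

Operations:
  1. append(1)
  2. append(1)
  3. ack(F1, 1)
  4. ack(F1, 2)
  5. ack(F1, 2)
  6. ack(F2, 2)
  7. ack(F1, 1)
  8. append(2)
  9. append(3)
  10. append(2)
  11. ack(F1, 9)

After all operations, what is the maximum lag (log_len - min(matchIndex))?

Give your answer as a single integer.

Op 1: append 1 -> log_len=1
Op 2: append 1 -> log_len=2
Op 3: F1 acks idx 1 -> match: F0=0 F1=1 F2=0 F3=0; commitIndex=0
Op 4: F1 acks idx 2 -> match: F0=0 F1=2 F2=0 F3=0; commitIndex=0
Op 5: F1 acks idx 2 -> match: F0=0 F1=2 F2=0 F3=0; commitIndex=0
Op 6: F2 acks idx 2 -> match: F0=0 F1=2 F2=2 F3=0; commitIndex=2
Op 7: F1 acks idx 1 -> match: F0=0 F1=2 F2=2 F3=0; commitIndex=2
Op 8: append 2 -> log_len=4
Op 9: append 3 -> log_len=7
Op 10: append 2 -> log_len=9
Op 11: F1 acks idx 9 -> match: F0=0 F1=9 F2=2 F3=0; commitIndex=2

Answer: 9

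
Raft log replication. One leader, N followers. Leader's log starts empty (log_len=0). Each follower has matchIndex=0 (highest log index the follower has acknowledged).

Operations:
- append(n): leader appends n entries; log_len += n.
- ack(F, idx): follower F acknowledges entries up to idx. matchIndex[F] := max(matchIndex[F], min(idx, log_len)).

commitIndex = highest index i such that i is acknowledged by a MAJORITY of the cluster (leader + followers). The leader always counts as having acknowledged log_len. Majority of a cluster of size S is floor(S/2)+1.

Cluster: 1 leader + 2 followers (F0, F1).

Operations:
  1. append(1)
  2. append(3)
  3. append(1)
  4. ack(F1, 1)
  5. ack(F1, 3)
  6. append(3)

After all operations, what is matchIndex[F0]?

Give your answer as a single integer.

Answer: 0

Derivation:
Op 1: append 1 -> log_len=1
Op 2: append 3 -> log_len=4
Op 3: append 1 -> log_len=5
Op 4: F1 acks idx 1 -> match: F0=0 F1=1; commitIndex=1
Op 5: F1 acks idx 3 -> match: F0=0 F1=3; commitIndex=3
Op 6: append 3 -> log_len=8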